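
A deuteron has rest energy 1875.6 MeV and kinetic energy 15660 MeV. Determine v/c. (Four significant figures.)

γ = 1 + K/(mc²) = 1 + 15660/1875.6 = 9.3493.
β = √(1 − 1/γ²) = √(1 − 0.0114404) = √0.9885596 = 0.9943.

0.9943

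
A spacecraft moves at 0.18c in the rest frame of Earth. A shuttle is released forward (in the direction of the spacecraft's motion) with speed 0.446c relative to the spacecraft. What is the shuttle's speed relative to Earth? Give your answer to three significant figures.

In units of c, u = (u' + v)/(1 + u'v) with u' = 0.446 and v = 0.18.
Numerator: 0.446 + 0.18 = 0.626. Denominator: 1 + (0.446)(0.18) = 1.08028.
u = 0.626/1.08028 = 0.57948, so the speed is 0.579c.

0.579c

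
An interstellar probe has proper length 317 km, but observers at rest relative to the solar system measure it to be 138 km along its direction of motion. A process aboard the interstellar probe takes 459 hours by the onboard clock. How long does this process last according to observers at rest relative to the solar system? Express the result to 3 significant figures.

1050 hours

Length contraction gives γ = L₀/L = 317/138 = 2.2971.
The same γ dilates the second interval: 2.2971 × 459 hours = 1050 hours.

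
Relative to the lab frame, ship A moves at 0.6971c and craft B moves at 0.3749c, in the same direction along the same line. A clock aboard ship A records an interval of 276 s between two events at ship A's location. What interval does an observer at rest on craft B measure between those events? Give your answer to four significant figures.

Speed of ship A in craft B's frame: u = (v_A − v_B)/(1 − v_A v_B/c²) = (0.6971 − 0.3749)/(1 − 0.6971×0.3749) = 0.3222/0.73865721 = 0.4362; |u| = 0.4362c.
γ for this relative speed: γ = 1/√(1 − 0.19027) = 1.1113.
Ship A's interval is proper; time dilation gives Δt_B = γΔτ = 1.1113 × 276 s = 306.7 s.

306.7 s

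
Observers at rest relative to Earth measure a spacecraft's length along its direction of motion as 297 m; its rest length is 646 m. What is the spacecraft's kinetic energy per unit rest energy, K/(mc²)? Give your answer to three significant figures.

1.18

γ = L₀/L = 646/297 = 2.17508.
Since K = (γ−1)mc², K/(mc²) = 2.17508 − 1 = 1.18.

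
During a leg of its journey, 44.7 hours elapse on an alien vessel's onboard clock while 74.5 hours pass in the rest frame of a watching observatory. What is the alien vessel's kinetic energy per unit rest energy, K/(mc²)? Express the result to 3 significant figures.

0.667

From Δt = γΔτ: γ = 74.5/44.7 = 1.66667.
K/(mc²) = γ − 1 = 1.66667 − 1 = 0.667.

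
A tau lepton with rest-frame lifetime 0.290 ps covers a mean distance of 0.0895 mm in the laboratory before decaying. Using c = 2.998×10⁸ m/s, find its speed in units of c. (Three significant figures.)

0.717c

Let x = d/(cτ) = 8.950×10^-5 m / (2.998×10⁸ m/s × 2.900×10^-13 s) = 1.0294. Since d = βγcτ, x = βγ = β/√(1−β²).
Solving: β² = x²/(1+x²) = 1.05966/2.05966 = 0.514483, so β = 0.717.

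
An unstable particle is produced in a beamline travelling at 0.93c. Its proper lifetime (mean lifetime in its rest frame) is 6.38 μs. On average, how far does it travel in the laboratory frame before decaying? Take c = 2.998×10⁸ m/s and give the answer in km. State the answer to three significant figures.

4.84 km

γ = 1/√(1 − β²) = 1/√(1 − 0.8649) = 1/√0.1351 = 1/0.36756 = 2.7206.
Lab-frame lifetime: Δt = γτ = 2.7206 × 6.38 μs = 17.357 μs.
Distance: d = vΔt = 0.93 × 2.998×10⁸ m/s × 1.7357×10^-5 s = 4840 m = 4.84 km.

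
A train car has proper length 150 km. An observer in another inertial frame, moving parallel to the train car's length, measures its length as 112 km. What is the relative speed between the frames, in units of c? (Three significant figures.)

Length contraction gives γ = L₀/L = 150/112 = 1.3393.
β = √(1 − 1/γ²) = √0.442501 = 0.665.

0.665c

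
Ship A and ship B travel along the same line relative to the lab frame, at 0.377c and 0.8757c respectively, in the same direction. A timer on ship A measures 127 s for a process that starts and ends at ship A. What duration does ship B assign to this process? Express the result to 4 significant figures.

Transform ship A's velocity into ship B's frame: (0.377 − 0.8757)/(1 − 0.377·0.8757) = −0.4987/0.6698611, so the relative speed is 0.74448c.
γ for this relative speed: γ = 1/√(1 − 0.55425) = 1.4978.
Ship A's interval is proper; time dilation gives Δt_B = γΔτ = 1.4978 × 127 s = 190.2 s.

190.2 s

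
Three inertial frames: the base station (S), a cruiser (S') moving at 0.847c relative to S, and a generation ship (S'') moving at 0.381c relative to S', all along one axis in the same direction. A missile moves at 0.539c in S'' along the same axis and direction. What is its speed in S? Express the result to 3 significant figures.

Apply u = (u'+v)/(1+u'v) twice. Missile in the cruiser frame: (0.539+0.381)/(1+0.539·0.381) = 0.92/1.205359 = 0.76326c.
That velocity, transformed to the rest frame of the base station: (0.76326+0.847)/(1+0.76326·0.847) = 1.61026/1.64648122 = 0.978c.

0.978c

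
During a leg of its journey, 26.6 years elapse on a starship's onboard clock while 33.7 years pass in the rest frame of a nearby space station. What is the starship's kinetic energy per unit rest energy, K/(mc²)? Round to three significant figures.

0.267

From Δt = γΔτ: γ = 33.7/26.6 = 1.26692.
Since K = (γ−1)mc², K/(mc²) = 1.26692 − 1 = 0.267.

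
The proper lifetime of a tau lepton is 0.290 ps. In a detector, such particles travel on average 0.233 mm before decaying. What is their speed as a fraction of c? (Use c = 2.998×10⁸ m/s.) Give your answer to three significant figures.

Lab distance = (lab lifetime)·v = γτ·βc, so βγ = d/(cτ) = 2.330×10^-4/(2.998×10⁸ × 2.900×10^-13) = 2.6799.
With βγ = 2.6799: γ² = 1 + (βγ)² = 8.18186, and β = (βγ)/γ = 2.6799/2.8604 = 0.937.

0.937c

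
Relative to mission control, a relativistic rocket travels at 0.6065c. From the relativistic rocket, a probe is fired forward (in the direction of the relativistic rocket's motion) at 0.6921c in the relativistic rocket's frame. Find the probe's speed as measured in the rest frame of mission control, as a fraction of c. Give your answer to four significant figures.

0.9147c

Relativistic velocity addition: u = (u' + v)/(1 + u'v/c²), with u' = 0.6921c and v = 0.6065c.
Numerator: 0.6921 + 0.6065 = 1.2986. Denominator: 1 + (0.6921)(0.6065) = 1.41975865.
u = 1.2986/1.41975865 = 0.91466, so the speed is 0.9147c.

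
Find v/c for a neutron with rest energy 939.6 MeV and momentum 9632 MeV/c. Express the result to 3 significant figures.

0.995

βγ = pc/(mc²) = 9632/939.6 = 10.251.
Since γ² = 1 + (βγ)² = 106.083, γ = √106.083 = 10.2997, and β = (βγ)/γ = 10.251/10.2997 = 0.995.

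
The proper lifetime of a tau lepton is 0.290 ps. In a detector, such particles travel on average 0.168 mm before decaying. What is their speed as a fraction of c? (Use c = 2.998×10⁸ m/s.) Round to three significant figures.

0.888c

Let x = d/(cτ) = 1.680×10^-4 m / (2.998×10⁸ m/s × 2.900×10^-13 s) = 1.9323. Since d = βγcτ, x = βγ = β/√(1−β²).
Solving: β² = x²/(1+x²) = 3.73378/4.73378 = 0.788752, so β = 0.888.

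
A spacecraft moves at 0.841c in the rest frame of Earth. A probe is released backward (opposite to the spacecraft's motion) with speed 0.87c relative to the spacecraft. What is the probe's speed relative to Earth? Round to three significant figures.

0.108c

Relativistic velocity addition: u = (u' + v)/(1 + u'v/c²), with u' = −0.87c and v = 0.841c.
Numerator: −0.87 + 0.841 = −0.029. Denominator: 1 + (−0.87)(0.841) = 0.26833.
u = −0.029/0.26833 = −0.10808, so the speed is 0.108c.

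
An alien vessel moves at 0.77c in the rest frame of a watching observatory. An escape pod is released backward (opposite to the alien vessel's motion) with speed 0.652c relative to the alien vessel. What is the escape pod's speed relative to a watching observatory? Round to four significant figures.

0.2370c

In units of c, u = (u' + v)/(1 + u'v) with u' = −0.652 and v = 0.77.
Numerator: −0.652 + 0.77 = 0.118. Denominator: 1 + (−0.652)(0.77) = 0.49796.
u = 0.118/0.49796 = 0.23697, so the speed is 0.2370c.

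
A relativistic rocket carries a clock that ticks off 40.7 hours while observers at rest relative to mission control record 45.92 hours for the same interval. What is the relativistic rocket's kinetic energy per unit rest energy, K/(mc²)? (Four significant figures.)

0.1283

The time-dilation ratio gives γ = 45.92/40.7 = 1.12826.
Since K = (γ−1)mc², K/(mc²) = 1.12826 − 1 = 0.1283.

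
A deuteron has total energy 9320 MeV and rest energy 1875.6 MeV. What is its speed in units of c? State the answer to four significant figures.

Total energy E = γmc² gives γ = 9320/1875.6 = 4.9691.
Hence β = √(1 − 1/γ²) = √(1 − 0.040499) = √0.959501 = 0.9795.

0.9795c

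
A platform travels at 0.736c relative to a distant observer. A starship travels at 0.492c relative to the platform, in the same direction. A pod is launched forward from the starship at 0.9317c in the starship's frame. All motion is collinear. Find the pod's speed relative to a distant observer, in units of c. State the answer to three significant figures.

First combine the pod and starship (S''→S'): u₁ = (0.9317 + 0.492)/(1 + 0.9317×0.492) = 1.4237/1.4583964 = 0.97621.
Then combine with the platform (S'→S): u = (0.97621 + 0.736)/(1 + 0.97621×0.736) = 1.71221/1.71849056 = 0.99635.

0.996c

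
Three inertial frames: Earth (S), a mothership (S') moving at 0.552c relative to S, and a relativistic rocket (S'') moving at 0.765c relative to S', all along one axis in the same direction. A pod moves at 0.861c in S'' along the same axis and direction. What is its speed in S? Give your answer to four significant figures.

First combine the pod and relativistic rocket (S''→S'): u₁ = (0.861 + 0.765)/(1 + 0.861×0.765) = 1.626/1.658665 = 0.98031.
Then combine with the mothership (S'→S): u = (0.98031 + 0.552)/(1 + 0.98031×0.552) = 1.53231/1.54113112 = 0.99428.

0.9943c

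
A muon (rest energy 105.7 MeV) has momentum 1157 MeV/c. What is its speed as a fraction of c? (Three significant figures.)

βγ = pc/(mc²) = 1157/105.7 = 10.946.
Since γ² = 1 + (βγ)² = 120.815, γ = √120.815 = 10.9916, and β = (βγ)/γ = 10.946/10.9916 = 0.996.

0.996c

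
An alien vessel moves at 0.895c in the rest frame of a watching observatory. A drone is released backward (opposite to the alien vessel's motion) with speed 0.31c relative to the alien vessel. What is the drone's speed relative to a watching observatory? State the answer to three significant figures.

0.810c

Relativistic velocity addition: u = (u' + v)/(1 + u'v/c²), with u' = −0.31c and v = 0.895c.
Numerator: −0.31 + 0.895 = 0.585. Denominator: 1 + (−0.31)(0.895) = 0.72255.
u = 0.585/0.72255 = 0.80963, so the speed is 0.810c.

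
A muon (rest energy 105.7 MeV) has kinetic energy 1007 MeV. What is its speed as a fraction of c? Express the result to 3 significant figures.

0.995c

K = (γ−1)mc², so γ = 1 + 1007/105.7 = 10.527.
Then v/c = √(1 − γ⁻²) = √(1 − 0.00902383) = √0.99097617 = 0.995.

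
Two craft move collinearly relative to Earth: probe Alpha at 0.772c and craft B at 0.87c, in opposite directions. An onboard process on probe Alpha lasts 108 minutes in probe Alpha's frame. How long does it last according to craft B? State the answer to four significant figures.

The velocity of probe Alpha relative to craft B is (0.772 + 0.87)c / (1 + 0.772×0.87) = 0.98227c; relative speed 0.98227c.
At |u| = 0.98227c, γ = (1 − 0.964854)^(−1/2) = 5.3341.
The clock on probe Alpha records proper time, so craft B measures Δt = γΔτ = 5.3341 × 108 = 576.1 minutes.

576.1 minutes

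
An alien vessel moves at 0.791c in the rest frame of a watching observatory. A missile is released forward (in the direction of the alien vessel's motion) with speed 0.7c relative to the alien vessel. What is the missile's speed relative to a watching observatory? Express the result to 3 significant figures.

0.960c

Relativistic velocity addition: u = (u' + v)/(1 + u'v/c²), with u' = 0.7c and v = 0.791c.
Numerator: 0.7 + 0.791 = 1.491. Denominator: 1 + (0.7)(0.791) = 1.5537.
u = 1.491/1.5537 = 0.95964, so the speed is 0.960c.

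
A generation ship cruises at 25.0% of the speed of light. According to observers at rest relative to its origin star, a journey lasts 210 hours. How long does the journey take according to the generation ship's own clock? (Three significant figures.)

203 hours

γ = 1/√(1 − β²) = 1/√(1 − 0.0625) = 1/√0.9375 = 1/0.968246 = 1.0328.
The moving clock records proper time: Δτ = Δt/γ = 210/1.0328 = 203 hours.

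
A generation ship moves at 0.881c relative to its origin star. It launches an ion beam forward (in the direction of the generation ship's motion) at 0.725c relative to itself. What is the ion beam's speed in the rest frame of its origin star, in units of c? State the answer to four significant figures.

0.9800c

In units of c, u = (u' + v)/(1 + u'v) with u' = 0.725 and v = 0.881.
Numerator: 0.725 + 0.881 = 1.606. Denominator: 1 + (0.725)(0.881) = 1.638725.
u = 1.606/1.638725 = 0.98003, so the speed is 0.9800c.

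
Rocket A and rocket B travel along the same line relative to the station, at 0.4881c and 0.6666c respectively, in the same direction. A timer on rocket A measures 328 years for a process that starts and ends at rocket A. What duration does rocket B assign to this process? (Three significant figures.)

Speed of rocket A in rocket B's frame: u = (v_A − v_B)/(1 − v_A v_B/c²) = (0.4881 − 0.6666)/(1 − 0.4881×0.6666) = −0.1785/0.67463254 = −0.26459; |u| = 0.26459c.
γ for this relative speed: γ = 1/√(1 − 0.0700079) = 1.037.
The clock on rocket A records proper time, so rocket B measures Δt = γΔτ = 1.037 × 328 = 340 years.

340 years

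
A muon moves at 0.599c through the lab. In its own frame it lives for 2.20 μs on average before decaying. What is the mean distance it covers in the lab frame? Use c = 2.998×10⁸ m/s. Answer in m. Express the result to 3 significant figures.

493 m

γ = 1/√(1 − β²) = 1/√(1 − 0.358801) = 1/√0.641199 = 1/0.800749 = 1.2488.
Lab-frame lifetime: Δt = γτ = 1.2488 × 2.20 μs = 2.7474 μs.
Distance: d = vΔt = 0.599 × 2.998×10⁸ m/s × 2.7474×10^-6 s = 493 m.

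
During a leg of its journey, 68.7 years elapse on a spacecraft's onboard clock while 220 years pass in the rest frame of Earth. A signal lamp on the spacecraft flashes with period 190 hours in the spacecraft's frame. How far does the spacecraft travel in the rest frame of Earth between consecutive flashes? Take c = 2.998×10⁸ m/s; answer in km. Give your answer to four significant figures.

γ = Δt/Δτ = 220/68.7 = 3.20233.
β = √(1 − 1/γ²) = 0.94999. Lab-frame period = γτ = 3.20233×190 hours = 608.44 hours. Distance = βc × γτ = 0.94999 × 2.998×10⁸ m/s × 2190384 s = 6.2384×10^14 m = 6.238×10^11 km.

6.238×10^11 km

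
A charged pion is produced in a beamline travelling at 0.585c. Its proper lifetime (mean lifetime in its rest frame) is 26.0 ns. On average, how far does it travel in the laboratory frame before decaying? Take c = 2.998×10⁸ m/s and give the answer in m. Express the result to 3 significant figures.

γ = 1/√(1 − β²) = 1/√(1 − 0.342225) = 1/√0.657775 = 1/0.811033 = 1.233.
Lab-frame lifetime: Δt = γτ = 1.233 × 26.0 ns = 32.058 ns.
Distance: d = vΔt = 0.585 × 2.998×10⁸ m/s × 3.2058×10^-8 s = 5.62 m.

5.62 m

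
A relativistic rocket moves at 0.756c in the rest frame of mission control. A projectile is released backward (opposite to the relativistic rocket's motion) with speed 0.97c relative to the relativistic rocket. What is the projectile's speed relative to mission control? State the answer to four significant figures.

In units of c, u = (u' + v)/(1 + u'v) with u' = −0.97 and v = 0.756.
Numerator: −0.97 + 0.756 = −0.214. Denominator: 1 + (−0.97)(0.756) = 0.26668.
u = −0.214/0.26668 = −0.80246, so the speed is 0.8025c.

0.8025c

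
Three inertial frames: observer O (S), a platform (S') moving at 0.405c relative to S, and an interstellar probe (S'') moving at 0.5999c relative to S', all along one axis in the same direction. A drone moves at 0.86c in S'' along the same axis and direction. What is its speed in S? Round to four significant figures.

Compose velocities in two stages. Stage 1 (into S'): u₁ = (0.86+0.5999)/(1+0.86×0.5999) = 0.96305.
Stage 2 (into S): u = (0.96305+0.405)/(1+0.96305×0.405) = 0.98418, so the speed is 0.9842c.

0.9842c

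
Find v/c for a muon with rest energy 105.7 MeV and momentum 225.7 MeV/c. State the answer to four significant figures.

0.9056

pc/(mc²) = 225.7/105.7 = 2.1353 = βγ = β/√(1−β²).
So β² = x²/(1 + x²) with x = 2.1353: x² = 4.55951, β² = 4.55951/5.55951 = 0.820128, β = 0.9056.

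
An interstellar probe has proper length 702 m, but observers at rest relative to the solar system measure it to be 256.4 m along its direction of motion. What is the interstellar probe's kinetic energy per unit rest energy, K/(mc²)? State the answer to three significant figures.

1.74

From L = L₀/γ: γ = 702/256.4 = 2.73791.
Since K = (γ−1)mc², K/(mc²) = 2.73791 − 1 = 1.74.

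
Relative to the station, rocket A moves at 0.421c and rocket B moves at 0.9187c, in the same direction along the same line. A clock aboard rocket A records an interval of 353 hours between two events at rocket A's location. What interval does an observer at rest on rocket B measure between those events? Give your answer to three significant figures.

604 hours

The velocity of rocket A relative to rocket B is (0.421 − 0.9187)c / (1 − 0.421×0.9187) = −0.81161c; relative speed 0.81161c.
γ for this relative speed: γ = 1/√(1 − 0.658711) = 1.7117.
Rocket A's interval is proper; time dilation gives Δt_B = γΔτ = 1.7117 × 353 hours = 604 hours.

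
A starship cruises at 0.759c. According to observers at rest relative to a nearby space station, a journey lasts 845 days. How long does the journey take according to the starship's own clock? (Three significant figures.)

550 days

β² = 0.576081, so γ = 1/√0.423919 = 1.5359.
The moving clock records proper time: Δτ = Δt/γ = 845/1.5359 = 550 days.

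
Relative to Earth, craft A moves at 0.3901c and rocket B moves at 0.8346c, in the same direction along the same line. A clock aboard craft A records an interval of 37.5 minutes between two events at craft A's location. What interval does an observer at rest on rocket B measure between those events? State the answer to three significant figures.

49.9 minutes

Speed of craft A in rocket B's frame: u = (v_A − v_B)/(1 − v_A v_B/c²) = (0.3901 − 0.8346)/(1 − 0.3901×0.8346) = −0.4445/0.67442254 = −0.65908; |u| = 0.65908c.
At |u| = 0.65908c, γ = (1 − 0.434386)^(−1/2) = 1.3297.
The clock on craft A records proper time, so rocket B measures Δt = γΔτ = 1.3297 × 37.5 = 49.9 minutes.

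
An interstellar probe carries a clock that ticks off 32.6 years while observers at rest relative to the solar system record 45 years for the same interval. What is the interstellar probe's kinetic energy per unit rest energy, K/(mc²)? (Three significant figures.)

From Δt = γΔτ: γ = 45/32.6 = 1.38037.
K/(mc²) = γ − 1 = 1.38037 − 1 = 0.380.

0.380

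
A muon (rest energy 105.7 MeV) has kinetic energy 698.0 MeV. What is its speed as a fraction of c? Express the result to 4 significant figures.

γ = 1 + K/(mc²) = 1 + 698.0/105.7 = 7.6036.
β = √(1 − 1/γ²) = √(1 − 0.0172966) = √0.9827034 = 0.9913.

0.9913c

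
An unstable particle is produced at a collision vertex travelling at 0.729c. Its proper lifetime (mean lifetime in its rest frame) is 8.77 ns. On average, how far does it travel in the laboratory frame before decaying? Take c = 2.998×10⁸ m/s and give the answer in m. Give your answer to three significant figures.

2.80 m

γ = 1/√(1 − β²) = 1/√(1 − 0.531441) = 1/√0.468559 = 1/0.684514 = 1.4609.
Lab-frame lifetime: Δt = γτ = 1.4609 × 8.77 ns = 12.812 ns.
Distance: d = vΔt = 0.729 × 2.998×10⁸ m/s × 1.2812×10^-8 s = 2.80 m.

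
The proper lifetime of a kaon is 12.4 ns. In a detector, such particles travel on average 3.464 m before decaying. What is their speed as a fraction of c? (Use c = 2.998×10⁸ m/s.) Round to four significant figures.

0.6817c

Let x = d/(cτ) = 3.464 m / (2.998×10⁸ m/s × 1.240×10^-8 s) = 0.9318. Since d = βγcτ, x = βγ = β/√(1−β²).
Solving: β² = x²/(1+x²) = 0.868251/1.868251 = 0.46474, so β = 0.6817.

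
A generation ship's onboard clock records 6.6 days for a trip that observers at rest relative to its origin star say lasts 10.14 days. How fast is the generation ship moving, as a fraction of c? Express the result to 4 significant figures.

γ = Δt/Δτ = 10.14/6.6 = 1.5364.
β = √(1 − 1/γ²) = √(1 − 0.423635) = √0.576365 = 0.7592.

0.7592c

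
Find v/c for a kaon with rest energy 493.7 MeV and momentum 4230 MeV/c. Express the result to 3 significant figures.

βγ = pc/(mc²) = 4230/493.7 = 8.568.
Since γ² = 1 + (βγ)² = 74.4106, γ = √74.4106 = 8.62616, and β = (βγ)/γ = 8.568/8.62616 = 0.993.

0.993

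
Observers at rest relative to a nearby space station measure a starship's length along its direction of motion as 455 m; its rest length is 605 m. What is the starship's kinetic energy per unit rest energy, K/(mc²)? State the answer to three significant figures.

From L = L₀/γ: γ = 605/455 = 1.32967.
Since K = (γ−1)mc², K/(mc²) = 1.32967 − 1 = 0.330.

0.330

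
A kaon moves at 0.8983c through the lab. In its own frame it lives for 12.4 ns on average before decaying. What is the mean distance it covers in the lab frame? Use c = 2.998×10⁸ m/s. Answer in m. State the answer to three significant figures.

7.60 m

γ = 1/√(1 − β²) = 1/√(1 − 0.80694289) = 1/√0.19305711 = 1/0.439383 = 2.2759.
Lab-frame lifetime: Δt = γτ = 2.2759 × 12.4 ns = 28.221 ns.
Distance: d = vΔt = 0.8983 × 2.998×10⁸ m/s × 2.8221×10^-8 s = 7.60 m.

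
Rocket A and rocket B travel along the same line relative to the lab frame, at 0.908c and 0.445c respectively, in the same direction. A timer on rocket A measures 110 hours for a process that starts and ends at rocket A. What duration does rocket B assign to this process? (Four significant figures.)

174.7 hours

Speed of rocket A in rocket B's frame: u = (v_A − v_B)/(1 − v_A v_B/c²) = (0.908 − 0.445)/(1 − 0.908×0.445) = 0.463/0.59594 = 0.77692; |u| = 0.77692c.
γ for this relative speed: γ = 1/√(1 − 0.603605) = 1.5883.
Rocket A's interval is proper; time dilation gives Δt_B = γΔτ = 1.5883 × 110 hours = 174.7 hours.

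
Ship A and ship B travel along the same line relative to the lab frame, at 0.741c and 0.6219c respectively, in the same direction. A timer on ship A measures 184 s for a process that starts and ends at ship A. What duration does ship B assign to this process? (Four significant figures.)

188.7 s

Speed of ship A in ship B's frame: u = (v_A − v_B)/(1 − v_A v_B/c²) = (0.741 − 0.6219)/(1 − 0.741×0.6219) = 0.1191/0.5391721 = 0.22089; |u| = 0.22089c.
At |u| = 0.22089c, γ = (1 − 0.0487924)^(−1/2) = 1.0253.
Ship A's interval is proper; time dilation gives Δt_B = γΔτ = 1.0253 × 184 s = 188.7 s.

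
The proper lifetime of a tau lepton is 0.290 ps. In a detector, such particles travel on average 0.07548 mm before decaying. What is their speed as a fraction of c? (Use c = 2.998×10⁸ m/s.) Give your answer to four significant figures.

Lab distance = (lab lifetime)·v = γτ·βc, so βγ = d/(cτ) = 7.548×10^-5/(2.998×10⁸ × 2.900×10^-13) = 0.86816.
With βγ = 0.86816: γ² = 1 + (βγ)² = 1.753702, and β = (βγ)/γ = 0.86816/1.32427 = 0.6556.

0.6556c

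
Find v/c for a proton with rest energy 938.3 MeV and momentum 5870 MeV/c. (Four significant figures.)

pc/(mc²) = 5870/938.3 = 6.256 = βγ = β/√(1−β²).
So β² = x²/(1 + x²) with x = 6.256: x² = 39.1375, β² = 39.1375/40.1375 = 0.975086, β = 0.9875.

0.9875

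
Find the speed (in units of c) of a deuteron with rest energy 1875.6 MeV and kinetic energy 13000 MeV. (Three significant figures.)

0.992c

K = (γ−1)mc², so γ = 1 + 13000/1875.6 = 7.9311.
Then v/c = √(1 − γ⁻²) = √(1 − 0.0158977) = √0.9841023 = 0.992.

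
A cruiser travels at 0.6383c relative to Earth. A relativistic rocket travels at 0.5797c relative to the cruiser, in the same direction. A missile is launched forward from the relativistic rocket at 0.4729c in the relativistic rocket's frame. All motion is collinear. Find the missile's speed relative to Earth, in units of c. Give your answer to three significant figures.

0.959c

Compose velocities in two stages. Stage 1 (into S'): u₁ = (0.4729+0.5797)/(1+0.4729×0.5797) = 0.82613.
Stage 2 (into S): u = (0.82613+0.6383)/(1+0.82613×0.6383) = 0.95882, so the speed is 0.959c.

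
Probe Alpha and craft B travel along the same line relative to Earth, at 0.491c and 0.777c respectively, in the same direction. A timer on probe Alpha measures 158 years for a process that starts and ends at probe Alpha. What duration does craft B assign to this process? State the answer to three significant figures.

178 years

The velocity of probe Alpha relative to craft B is (0.491 − 0.777)c / (1 − 0.491×0.777) = −0.46241c; relative speed 0.46241c.
At |u| = 0.46241c, γ = (1 − 0.213823)^(−1/2) = 1.1278.
The clock on probe Alpha records proper time, so craft B measures Δt = γΔτ = 1.1278 × 158 = 178 years.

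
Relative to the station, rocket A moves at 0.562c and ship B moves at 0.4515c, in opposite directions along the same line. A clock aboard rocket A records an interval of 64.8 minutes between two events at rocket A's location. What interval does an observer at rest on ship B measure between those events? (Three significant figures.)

110 minutes

The velocity of rocket A relative to ship B is (0.562 + 0.4515)c / (1 + 0.562×0.4515) = 0.80838c; relative speed 0.80838c.
γ for this relative speed: γ = 1/√(1 − 0.653478) = 1.6988.
Rocket A's interval is proper; time dilation gives Δt_B = γΔτ = 1.6988 × 64.8 minutes = 110 minutes.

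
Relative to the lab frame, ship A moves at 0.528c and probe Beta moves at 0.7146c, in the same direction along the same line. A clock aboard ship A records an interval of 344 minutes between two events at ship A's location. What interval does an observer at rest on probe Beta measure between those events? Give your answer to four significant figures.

The velocity of ship A relative to probe Beta is (0.528 − 0.7146)c / (1 − 0.528×0.7146) = −0.29967c; relative speed 0.29967c.
At |u| = 0.29967c, γ = (1 − 0.0898021)^(−1/2) = 1.0482.
The clock on ship A records proper time, so probe Beta measures Δt = γΔτ = 1.0482 × 344 = 360.6 minutes.

360.6 minutes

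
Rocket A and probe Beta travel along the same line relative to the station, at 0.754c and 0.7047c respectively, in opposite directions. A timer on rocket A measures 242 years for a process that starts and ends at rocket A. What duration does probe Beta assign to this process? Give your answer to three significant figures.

Speed of rocket A in probe Beta's frame: u = (v_A + v_B)/(1 + v_A v_B/c²) = (0.754 + 0.7047)/(1 + 0.754×0.7047) = 1.4587/1.5313438 = 0.95256; |u| = 0.95256c.
At |u| = 0.95256c, γ = (1 − 0.907371)^(−1/2) = 3.2857.
The clock on rocket A records proper time, so probe Beta measures Δt = γΔτ = 3.2857 × 242 = 795 years.

795 years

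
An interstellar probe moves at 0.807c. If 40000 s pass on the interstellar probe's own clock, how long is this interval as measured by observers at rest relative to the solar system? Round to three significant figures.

With β = 0.807, γ = 1/√(1 − 0.807²) = 1/√0.348751 = 1.6933.
The onboard clock measures proper time, so the interval in the rest frame of the solar system is dilated: Δt = γ·Δτ = 1.6933 × 40000 s = 67700 s.

67700 s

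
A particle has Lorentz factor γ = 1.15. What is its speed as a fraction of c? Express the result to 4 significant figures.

0.4938c

β = √(1 − 1/γ²) = √(1 − 1/1.3225) = √0.243856 = 0.4938.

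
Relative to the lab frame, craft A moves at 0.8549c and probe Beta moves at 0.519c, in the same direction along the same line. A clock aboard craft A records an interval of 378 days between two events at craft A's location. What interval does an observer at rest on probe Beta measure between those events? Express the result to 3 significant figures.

Speed of craft A in probe Beta's frame: u = (v_A − v_B)/(1 − v_A v_B/c²) = (0.8549 − 0.519)/(1 − 0.8549×0.519) = 0.3359/0.5563069 = 0.6038; |u| = 0.6038c.
γ for this relative speed: γ = 1/√(1 − 0.364574) = 1.2545.
Craft A's interval is proper; time dilation gives Δt_B = γΔτ = 1.2545 × 378 days = 474 days.

474 days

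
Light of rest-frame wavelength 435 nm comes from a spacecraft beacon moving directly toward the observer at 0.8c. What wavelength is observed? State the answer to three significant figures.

Relativistic Doppler for wavelength: λ_obs = λ_src · √((1−β)/(1+β)).
With β = 0.8: factor = √(0.2/1.8) = 0.33333.
λ_obs = 435 × 0.33333 = 145 nm.

145 nm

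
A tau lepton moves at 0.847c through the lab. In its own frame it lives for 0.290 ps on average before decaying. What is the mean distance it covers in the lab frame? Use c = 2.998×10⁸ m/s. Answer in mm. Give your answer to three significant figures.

With β = 0.847, γ = 1/√(1 − 0.847²) = 1/√0.282591 = 1.8811.
Lab-frame lifetime: Δt = γτ = 1.8811 × 0.290 ps = 0.54552 ps.
Distance: d = vΔt = 0.847 × 2.998×10⁸ m/s × 5.4552×10^-13 s = 1.39×10^-4 m = 0.139 mm.

0.139 mm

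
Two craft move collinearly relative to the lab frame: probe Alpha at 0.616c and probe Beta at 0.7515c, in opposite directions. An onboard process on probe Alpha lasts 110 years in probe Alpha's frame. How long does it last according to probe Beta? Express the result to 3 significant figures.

310 years

The velocity of probe Alpha relative to probe Beta is (0.616 + 0.7515)c / (1 + 0.616×0.7515) = 0.93477c; relative speed 0.93477c.
At |u| = 0.93477c, γ = (1 − 0.873795)^(−1/2) = 2.8149.
Probe Alpha's interval is proper; time dilation gives Δt_B = γΔτ = 2.8149 × 110 years = 310 years.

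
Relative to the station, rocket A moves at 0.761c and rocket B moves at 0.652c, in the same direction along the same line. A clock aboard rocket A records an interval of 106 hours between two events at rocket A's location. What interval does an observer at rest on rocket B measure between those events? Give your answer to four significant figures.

108.6 hours

Transform rocket A's velocity into rocket B's frame: (0.761 − 0.652)/(1 − 0.761·0.652) = 0.109/0.503828, so the relative speed is 0.21634c.
At |u| = 0.21634c, γ = (1 − 0.046803)^(−1/2) = 1.0243.
Rocket A's interval is proper; time dilation gives Δt_B = γΔτ = 1.0243 × 106 hours = 108.6 hours.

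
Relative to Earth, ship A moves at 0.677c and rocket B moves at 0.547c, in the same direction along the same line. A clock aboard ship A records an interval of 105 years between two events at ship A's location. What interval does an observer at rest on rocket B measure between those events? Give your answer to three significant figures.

107 years

Transform ship A's velocity into rocket B's frame: (0.677 − 0.547)/(1 − 0.677·0.547) = 0.13/0.629681, so the relative speed is 0.20645c.
At |u| = 0.20645c, γ = (1 − 0.0426216)^(−1/2) = 1.022.
Ship A's interval is proper; time dilation gives Δt_B = γΔτ = 1.022 × 105 years = 107 years.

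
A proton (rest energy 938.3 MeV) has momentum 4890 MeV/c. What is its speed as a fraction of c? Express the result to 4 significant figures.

0.9821c

pc/(mc²) = 4890/938.3 = 5.2116 = βγ = β/√(1−β²).
So β² = x²/(1 + x²) with x = 5.2116: x² = 27.1608, β² = 27.1608/28.1608 = 0.96449, β = 0.9821.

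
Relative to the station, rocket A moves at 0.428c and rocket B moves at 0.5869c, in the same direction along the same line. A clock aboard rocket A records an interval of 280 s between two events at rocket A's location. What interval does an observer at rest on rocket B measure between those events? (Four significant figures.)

286.5 s

Speed of rocket A in rocket B's frame: u = (v_A − v_B)/(1 − v_A v_B/c²) = (0.428 − 0.5869)/(1 − 0.428×0.5869) = −0.1589/0.7488068 = −0.2122; |u| = 0.2122c.
At |u| = 0.2122c, γ = (1 − 0.0450288)^(−1/2) = 1.0233.
Rocket A's interval is proper; time dilation gives Δt_B = γΔτ = 1.0233 × 280 s = 286.5 s.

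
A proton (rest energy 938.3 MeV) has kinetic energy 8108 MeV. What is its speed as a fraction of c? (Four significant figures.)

0.9946c

K = (γ−1)mc², so γ = 1 + 8108/938.3 = 9.6412.
Then v/c = √(1 − γ⁻²) = √(1 − 0.0107582) = √0.9892418 = 0.9946.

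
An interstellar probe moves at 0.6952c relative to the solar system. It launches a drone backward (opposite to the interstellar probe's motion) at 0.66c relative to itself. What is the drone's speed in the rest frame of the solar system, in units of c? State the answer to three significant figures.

Relativistic velocity addition: u = (u' + v)/(1 + u'v/c²), with u' = −0.66c and v = 0.6952c.
Numerator: −0.66 + 0.6952 = 0.0352. Denominator: 1 + (−0.66)(0.6952) = 0.541168.
u = 0.0352/0.541168 = 0.065044, so the speed is 0.0650c.

0.0650c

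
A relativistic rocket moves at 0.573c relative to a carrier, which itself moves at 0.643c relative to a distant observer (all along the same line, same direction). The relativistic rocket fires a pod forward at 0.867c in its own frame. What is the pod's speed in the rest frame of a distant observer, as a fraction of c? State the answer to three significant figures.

0.992c

Compose velocities in two stages. Stage 1 (into S'): u₁ = (0.867+0.573)/(1+0.867×0.573) = 0.96206.
Stage 2 (into S): u = (0.96206+0.643)/(1+0.96206×0.643) = 0.99163, so the speed is 0.992c.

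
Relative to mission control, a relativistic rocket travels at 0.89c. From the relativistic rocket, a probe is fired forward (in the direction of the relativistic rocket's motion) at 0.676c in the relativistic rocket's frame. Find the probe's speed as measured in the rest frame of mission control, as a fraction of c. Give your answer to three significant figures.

0.978c

In units of c, u = (u' + v)/(1 + u'v) with u' = 0.676 and v = 0.89.
Numerator: 0.676 + 0.89 = 1.566. Denominator: 1 + (0.676)(0.89) = 1.60164.
u = 1.566/1.60164 = 0.97775, so the speed is 0.978c.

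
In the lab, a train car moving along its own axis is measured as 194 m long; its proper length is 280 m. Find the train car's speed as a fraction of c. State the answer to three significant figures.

Length contraction gives γ = L₀/L = 280/194 = 1.4433.
β = √(1 − 1/γ²) = √0.51995 = 0.721.

0.721c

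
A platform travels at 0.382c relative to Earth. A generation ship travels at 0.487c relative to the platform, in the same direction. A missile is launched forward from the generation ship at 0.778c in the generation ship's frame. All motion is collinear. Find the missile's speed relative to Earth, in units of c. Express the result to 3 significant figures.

Compose velocities in two stages. Stage 1 (into S'): u₁ = (0.778+0.487)/(1+0.778×0.487) = 0.91741.
Stage 2 (into S): u = (0.91741+0.382)/(1+0.91741×0.382) = 0.9622, so the speed is 0.962c.

0.962c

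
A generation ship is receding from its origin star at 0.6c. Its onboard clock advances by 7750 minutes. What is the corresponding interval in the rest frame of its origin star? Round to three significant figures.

With β = 0.6, γ = 1/√(1 − 0.6²) = 1/√0.64 = 1.25.
The onboard clock measures proper time, so the interval in the rest frame of its origin star is dilated: Δt = γ·Δτ = 1.25 × 7750 minutes = 9690 minutes.

9690 minutes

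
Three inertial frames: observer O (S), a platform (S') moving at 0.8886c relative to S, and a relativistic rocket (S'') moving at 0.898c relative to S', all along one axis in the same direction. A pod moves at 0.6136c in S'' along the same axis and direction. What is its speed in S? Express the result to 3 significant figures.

0.998c

Apply u = (u'+v)/(1+u'v) twice. Pod in the platform frame: (0.6136+0.898)/(1+0.6136·0.898) = 1.5116/1.5510128 = 0.97459c.
That velocity, transformed to the rest frame of observer O: (0.97459+0.8886)/(1+0.97459·0.8886) = 1.86319/1.866020674 = 0.99848c.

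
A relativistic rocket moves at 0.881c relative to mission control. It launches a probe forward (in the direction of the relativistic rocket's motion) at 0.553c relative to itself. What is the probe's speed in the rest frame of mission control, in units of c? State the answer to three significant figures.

Relativistic velocity addition: u = (u' + v)/(1 + u'v/c²), with u' = 0.553c and v = 0.881c.
Numerator: 0.553 + 0.881 = 1.434. Denominator: 1 + (0.553)(0.881) = 1.487193.
u = 1.434/1.487193 = 0.96423, so the speed is 0.964c.

0.964c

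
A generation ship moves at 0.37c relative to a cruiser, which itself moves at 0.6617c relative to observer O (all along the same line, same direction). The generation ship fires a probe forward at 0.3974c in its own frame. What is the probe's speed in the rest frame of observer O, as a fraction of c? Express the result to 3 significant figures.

Apply u = (u'+v)/(1+u'v) twice. Probe in the cruiser frame: (0.3974+0.37)/(1+0.3974·0.37) = 0.7674/1.147038 = 0.66903c.
That velocity, transformed to the rest frame of observer O: (0.66903+0.6617)/(1+0.66903·0.6617) = 1.33073/1.442697151 = 0.92239c.

0.922c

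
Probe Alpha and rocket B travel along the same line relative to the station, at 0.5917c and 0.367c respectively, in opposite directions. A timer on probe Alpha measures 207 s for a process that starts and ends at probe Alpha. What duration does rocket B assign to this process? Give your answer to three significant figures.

336 s

Speed of probe Alpha in rocket B's frame: u = (v_A + v_B)/(1 + v_A v_B/c²) = (0.5917 + 0.367)/(1 + 0.5917×0.367) = 0.9587/1.2171539 = 0.78766; |u| = 0.78766c.
γ for this relative speed: γ = 1/√(1 − 0.620408) = 1.6231.
The clock on probe Alpha records proper time, so rocket B measures Δt = γΔτ = 1.6231 × 207 = 336 s.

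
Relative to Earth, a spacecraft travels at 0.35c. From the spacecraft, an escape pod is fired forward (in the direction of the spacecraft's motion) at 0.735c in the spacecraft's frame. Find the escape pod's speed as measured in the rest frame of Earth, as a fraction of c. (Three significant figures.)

In units of c, u = (u' + v)/(1 + u'v) with u' = 0.735 and v = 0.35.
Numerator: 0.735 + 0.35 = 1.085. Denominator: 1 + (0.735)(0.35) = 1.25725.
u = 1.085/1.25725 = 0.86299, so the speed is 0.863c.

0.863c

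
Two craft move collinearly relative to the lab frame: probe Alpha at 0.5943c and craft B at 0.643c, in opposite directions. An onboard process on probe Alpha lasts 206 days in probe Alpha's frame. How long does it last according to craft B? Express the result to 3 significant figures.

462 days

The velocity of probe Alpha relative to craft B is (0.5943 + 0.643)c / (1 + 0.5943×0.643) = 0.89521c; relative speed 0.89521c.
γ for this relative speed: γ = 1/√(1 − 0.801401) = 2.2439.
Probe Alpha's interval is proper; time dilation gives Δt_B = γΔτ = 2.2439 × 206 days = 462 days.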